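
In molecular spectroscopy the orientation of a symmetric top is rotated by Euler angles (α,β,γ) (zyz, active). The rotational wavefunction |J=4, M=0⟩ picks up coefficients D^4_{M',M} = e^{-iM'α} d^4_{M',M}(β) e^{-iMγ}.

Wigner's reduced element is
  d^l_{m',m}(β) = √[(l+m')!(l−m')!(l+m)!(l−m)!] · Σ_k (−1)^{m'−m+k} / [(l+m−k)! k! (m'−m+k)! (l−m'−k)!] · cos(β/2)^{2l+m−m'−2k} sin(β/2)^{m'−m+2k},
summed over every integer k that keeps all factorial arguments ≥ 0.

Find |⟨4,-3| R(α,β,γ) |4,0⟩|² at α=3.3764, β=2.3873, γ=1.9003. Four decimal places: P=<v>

First d^4_{-3,0}(β=2.3873), then the phase factors e^{-i(-3)α} and e^{-i(0)γ}:
With c≡cos(β/2)=0.368269 and s≡sin(β/2)=0.929719, N=[1·5040·24·24]^{1/2}=1703.830978
k: max(0,(0)−(-3))=3 … min(4+(0),4−(-3))=4
  k=3: (−1)^0·1703.8310/(144)·0.3683^5·0.9297^3 = +0.064409
  k=4: (−1)^1·1703.8310/(144)·0.3683^3·0.9297^5 = -0.410505
d^4_{-3,0}(2.3873) = +0.064409 -0.410505 = -0.346096
|D^4_{-3,0}|² = |d^4_{-3,0}(β)|² = (-0.346096)² = 0.119783 (the z-rotation phases have unit modulus)

P=0.1198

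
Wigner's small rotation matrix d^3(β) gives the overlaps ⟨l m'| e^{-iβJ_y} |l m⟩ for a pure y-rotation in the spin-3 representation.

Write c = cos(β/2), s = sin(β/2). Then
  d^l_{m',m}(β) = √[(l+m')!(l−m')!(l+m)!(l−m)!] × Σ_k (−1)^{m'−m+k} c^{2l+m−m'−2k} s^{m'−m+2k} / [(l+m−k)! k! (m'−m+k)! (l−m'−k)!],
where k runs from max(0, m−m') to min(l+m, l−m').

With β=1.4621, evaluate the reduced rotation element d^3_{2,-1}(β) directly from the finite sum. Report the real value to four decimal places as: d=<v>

d=-0.4643

d^3_{2,-1}(β=1.4621) via Wigner's sum:
Half-angle: c=0.744474, s=0.667652. N=√(120·1·2·24)=75.894664
Admissible k: 0..1 (factorial args all ≥0)
  k=0: (−1)^3·75.8947/(12)·0.7445^3·0.6677^3 = -0.776655
  k=1: (−1)^4·75.8947/(24)·0.7445^1·0.6677^5 = +0.312320
d^3_{2,-1}(1.4621) = -0.776655 +0.312320 = -0.464335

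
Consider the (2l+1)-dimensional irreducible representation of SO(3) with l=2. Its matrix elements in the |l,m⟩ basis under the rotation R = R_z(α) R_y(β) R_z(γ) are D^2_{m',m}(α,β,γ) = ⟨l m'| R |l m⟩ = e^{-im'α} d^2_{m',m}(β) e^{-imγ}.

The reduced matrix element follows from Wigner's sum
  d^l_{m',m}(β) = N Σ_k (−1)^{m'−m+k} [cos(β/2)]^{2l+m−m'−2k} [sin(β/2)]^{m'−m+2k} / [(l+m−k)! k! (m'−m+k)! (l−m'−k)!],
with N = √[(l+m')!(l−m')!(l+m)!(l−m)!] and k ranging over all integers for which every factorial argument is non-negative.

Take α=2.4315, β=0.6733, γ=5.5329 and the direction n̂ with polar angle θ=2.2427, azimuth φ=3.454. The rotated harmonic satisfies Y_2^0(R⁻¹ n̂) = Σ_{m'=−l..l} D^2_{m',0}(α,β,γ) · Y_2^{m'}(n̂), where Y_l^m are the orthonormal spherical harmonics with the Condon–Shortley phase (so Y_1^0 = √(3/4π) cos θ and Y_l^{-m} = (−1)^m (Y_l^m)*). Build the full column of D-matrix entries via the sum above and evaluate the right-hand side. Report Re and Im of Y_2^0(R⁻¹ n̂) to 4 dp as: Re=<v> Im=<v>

Need the full column D^2_{m',0} for m'=−2..2 at α=2.4315, β=0.6733, γ=5.5329.
cos(β/2)=0.943867, sin(β/2)=0.330327
d^2_{-2,0}: single k=2 term ⇒ +0.238114;  D = +0.035727-0.235418i
d^2_{-1,0}: k∈[1..2] ⇒ +0.680380 -0.083333 = +0.597047;  D = -0.452741+0.389217i
d^2_{0,0}: k∈[0..2] ⇒ +0.793674 -0.388839 +0.011906 = +0.416742;  D = +0.416742+0.000000i
d^2_{1,0}: k∈[0..1] ⇒ -0.680380 +0.083333 = -0.597047;  D = +0.452741+0.389217i
d^2_{2,0}: single k=0 term ⇒ +0.238114;  D = +0.035727+0.235418i
Y_2^{m'}(θ=2.2427,φ=3.454) and Σ D·Y over m':
  (+0.0357-0.2354i)·(+0.1919-0.1384i)  (-0.4527+0.3892i)·(+0.3581-0.1157i)  (+0.4167+0.0000i)·(+0.0512+0.0000i)  (+0.4527+0.3892i)·(-0.3581-0.1157i)  (+0.0357+0.2354i)·(+0.1919+0.1384i)
Y_2^0(R⁻¹ n̂) = -0.264352+0.000000i

Re=-0.2644 Im=0.0000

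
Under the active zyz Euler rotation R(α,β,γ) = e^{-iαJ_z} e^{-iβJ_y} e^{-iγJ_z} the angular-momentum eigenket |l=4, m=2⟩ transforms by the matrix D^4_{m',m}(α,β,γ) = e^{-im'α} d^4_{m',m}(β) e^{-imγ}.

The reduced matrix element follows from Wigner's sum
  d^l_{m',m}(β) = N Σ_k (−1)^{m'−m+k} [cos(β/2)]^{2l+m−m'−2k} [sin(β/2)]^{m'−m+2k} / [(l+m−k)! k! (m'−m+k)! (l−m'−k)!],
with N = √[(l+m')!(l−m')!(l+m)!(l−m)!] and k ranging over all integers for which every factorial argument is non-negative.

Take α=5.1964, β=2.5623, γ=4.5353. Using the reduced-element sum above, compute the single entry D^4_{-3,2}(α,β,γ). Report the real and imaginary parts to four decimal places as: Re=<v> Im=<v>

First d^4_{-3,2}(β=2.5623), then the phase factors e^{-i(-3)α} and e^{-i(2)γ}:
c=cos(2.5623/2)=0.285613, s=sin(2.5623/2)=0.958345; N=√[1·5040·720·2]=2693.993318
k: max(0,(2)−(-3))=5 … min(4+(2),4−(-3))=6
  k=5: (−1)^0·2693.9933/(240)·0.2856^3·0.9583^5 = +0.211412
  k=6: (−1)^1·2693.9933/(720)·0.2856^1·0.9583^7 = -0.793406
d^4_{-3,2}(2.5623) = +0.211412 -0.793406 = -0.581994
D = (-0.992956+0.118484i)·(-0.581994)·(-0.937932-0.346819i) = -0.565941-0.135748i

Re=-0.5659 Im=-0.1357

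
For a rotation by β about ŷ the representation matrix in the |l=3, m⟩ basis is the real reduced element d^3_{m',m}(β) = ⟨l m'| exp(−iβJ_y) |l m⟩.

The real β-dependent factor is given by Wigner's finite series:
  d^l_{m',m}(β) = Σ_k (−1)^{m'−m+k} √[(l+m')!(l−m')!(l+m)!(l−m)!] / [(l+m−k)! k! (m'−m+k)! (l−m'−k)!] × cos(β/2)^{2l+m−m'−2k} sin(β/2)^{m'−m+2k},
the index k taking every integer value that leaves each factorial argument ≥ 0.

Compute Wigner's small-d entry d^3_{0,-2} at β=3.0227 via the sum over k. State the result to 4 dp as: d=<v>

d=-0.0191

d^3_{0,-2}(β=3.0227) via Wigner's sum:
c=cos(3.0227/2)=0.059411, s=sin(3.0227/2)=0.998234; N=√[6·6·1·120]=65.726707
k: max(0,(-2)−(0))=0 … min(3+(-2),3−(0))=1
  k=0: (−1)^2·65.7267/(12)·0.0594^4·0.9982^2 = +0.000068
  k=1: (−1)^3·65.7267/(12)·0.0594^2·0.9982^4 = -0.019197
d^3_{0,-2}(3.0227) = +0.000068 -0.019197 = -0.019129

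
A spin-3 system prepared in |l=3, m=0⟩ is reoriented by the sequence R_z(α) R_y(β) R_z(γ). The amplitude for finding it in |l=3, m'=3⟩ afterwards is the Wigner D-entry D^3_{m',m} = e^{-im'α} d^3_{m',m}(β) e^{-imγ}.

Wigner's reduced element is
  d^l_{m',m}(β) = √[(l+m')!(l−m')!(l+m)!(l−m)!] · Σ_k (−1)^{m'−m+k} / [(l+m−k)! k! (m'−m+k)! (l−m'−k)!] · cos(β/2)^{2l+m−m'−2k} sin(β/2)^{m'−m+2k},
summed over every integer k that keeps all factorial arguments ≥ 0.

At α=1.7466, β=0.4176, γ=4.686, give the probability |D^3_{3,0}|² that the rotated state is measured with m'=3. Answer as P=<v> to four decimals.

First d^3_{3,0}(β=0.4176), then the phase factors e^{-i(3)α} and e^{-i(0)γ}:
Half-angle: c=0.978280, s=0.207286. N=√(720·1·6·6)=160.996894
k: max(0,(0)−(3))=0 … min(3+(0),3−(3))=0
  k=0: (−1)^3·160.9969/(36)·0.9783^3·0.2073^3 = -0.037292
d^3_{3,0}(0.4176) = -0.037292
|D^3_{3,0}|² = |d^3_{3,0}(β)|² = (-0.037292)² = 0.001391 (the z-rotation phases have unit modulus)

P=0.0014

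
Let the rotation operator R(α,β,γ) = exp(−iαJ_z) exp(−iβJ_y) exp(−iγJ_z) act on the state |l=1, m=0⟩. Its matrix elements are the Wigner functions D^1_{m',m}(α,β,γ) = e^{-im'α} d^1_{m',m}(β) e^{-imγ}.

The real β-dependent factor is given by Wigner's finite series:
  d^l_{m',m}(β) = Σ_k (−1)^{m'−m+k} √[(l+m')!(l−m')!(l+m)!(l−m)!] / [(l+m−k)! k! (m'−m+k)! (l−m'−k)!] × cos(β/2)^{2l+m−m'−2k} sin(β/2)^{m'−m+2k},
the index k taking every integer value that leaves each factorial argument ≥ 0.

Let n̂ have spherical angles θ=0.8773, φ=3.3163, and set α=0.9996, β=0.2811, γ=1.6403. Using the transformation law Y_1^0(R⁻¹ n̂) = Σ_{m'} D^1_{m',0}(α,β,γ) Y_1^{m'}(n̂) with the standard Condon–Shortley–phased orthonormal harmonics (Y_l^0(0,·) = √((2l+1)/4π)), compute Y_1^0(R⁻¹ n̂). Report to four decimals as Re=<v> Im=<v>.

Re=0.2293 Im=0.0000

Need the full column D^1_{m',0} for m'=−1..1 at α=0.9996, β=0.2811, γ=1.6403.
cos(β/2)=0.990139, sin(β/2)=0.140088
d^1_{-1,0}: single k=1 term ⇒ +0.196160;  D = +0.106052+0.165021i
d^1_{0,0}: k∈[0..1] ⇒ +0.980375 -0.019625 = +0.960751;  D = +0.960751+0.000000i
d^1_{1,0}: single k=0 term ⇒ -0.196160;  D = -0.106052+0.165021i
Y_1^{m'}(θ=0.8773,φ=3.3163) and Σ D·Y over m':
  (+0.1061+0.1650i)·(-0.2616+0.0462i)  (+0.9608+0.0000i)·(+0.3123+0.0000i)  (-0.1061+0.1650i)·(+0.2616+0.0462i)
Y_1^0(R⁻¹ n̂) = +0.229332+0.000000i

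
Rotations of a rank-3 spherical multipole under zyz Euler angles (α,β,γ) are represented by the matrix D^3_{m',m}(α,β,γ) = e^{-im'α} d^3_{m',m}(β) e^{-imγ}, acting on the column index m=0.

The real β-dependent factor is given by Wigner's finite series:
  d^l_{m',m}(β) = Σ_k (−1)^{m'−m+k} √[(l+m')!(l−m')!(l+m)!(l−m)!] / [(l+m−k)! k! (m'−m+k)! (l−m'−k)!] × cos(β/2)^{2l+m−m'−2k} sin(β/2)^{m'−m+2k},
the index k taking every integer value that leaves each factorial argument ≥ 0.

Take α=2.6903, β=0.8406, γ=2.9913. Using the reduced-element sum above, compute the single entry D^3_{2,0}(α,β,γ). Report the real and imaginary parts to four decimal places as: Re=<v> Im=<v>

Re=0.3141 Im=0.3980

Split into d^3_{2,0}(β=0.8406) × two z-phases.
Half-angle: c=0.912967, s=0.408034. N=√(120·1·6·6)=65.726707
Admissible k: 0..1 (factorial args all ≥0)
  k=0: (−1)^2·65.7267/(12)·0.9130^4·0.4080^2 = +0.633539
  k=1: (−1)^3·65.7267/(12)·0.9130^2·0.4080^4 = -0.126549
d^3_{2,0}(0.8406) = +0.633539 -0.126549 = +0.506991
Attach z-rotation phases: D = e^{-i(2)(2.6903)}·(+0.506991)·e^{-i(0)(2.9913)} = +0.314123+0.397953i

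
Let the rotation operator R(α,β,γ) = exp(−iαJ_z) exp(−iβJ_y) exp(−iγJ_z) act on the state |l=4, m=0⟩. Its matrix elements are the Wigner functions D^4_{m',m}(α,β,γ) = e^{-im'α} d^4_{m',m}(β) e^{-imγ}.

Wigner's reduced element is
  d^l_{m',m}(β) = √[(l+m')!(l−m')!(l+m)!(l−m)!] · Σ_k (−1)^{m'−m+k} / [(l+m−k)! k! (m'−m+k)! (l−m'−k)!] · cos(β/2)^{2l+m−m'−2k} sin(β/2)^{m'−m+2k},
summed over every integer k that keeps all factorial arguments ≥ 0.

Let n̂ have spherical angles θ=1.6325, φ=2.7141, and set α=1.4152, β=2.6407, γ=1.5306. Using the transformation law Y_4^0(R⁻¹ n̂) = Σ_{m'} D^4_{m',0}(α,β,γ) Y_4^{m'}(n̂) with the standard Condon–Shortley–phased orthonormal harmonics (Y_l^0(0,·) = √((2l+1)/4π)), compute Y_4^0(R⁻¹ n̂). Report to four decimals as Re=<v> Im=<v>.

Need the full column D^4_{m',0} for m'=−4..4 at α=1.4152, β=2.6407, γ=1.5306.
cos(β/2)=0.247836, sin(β/2)=0.968802
d^4_{-4,0}: single k=4 term ⇒ +0.027807;  D = +0.022593-0.016211i
d^4_{-3,0}: k∈[3..4] ⇒ +0.010060 -0.153721 = -0.143661;  D = +0.064651+0.128292i
d^4_{-2,0}: k∈[2..4] ⇒ +0.002063 -0.084080 +0.481794 = +0.399778;  D = -0.380576+0.122410i
d^4_{-1,0}: k∈[1..4] ⇒ +0.000249 -0.022814 +0.348607 -0.887820 = -0.561778;  D = -0.087058-0.554991i
d^4_{0,0}: k∈[0..4] ⇒ +0.000014 -0.003480 +0.119647 -0.812569 +0.776032 = +0.079645;  D = +0.079645+0.000000i
d^4_{1,0}: k∈[0..3] ⇒ -0.000249 +0.022814 -0.348607 +0.887820 = +0.561778;  D = +0.087058-0.554991i
d^4_{2,0}: k∈[0..2] ⇒ +0.002063 -0.084080 +0.481794 = +0.399778;  D = -0.380576-0.122410i
d^4_{3,0}: k∈[0..1] ⇒ -0.010060 +0.153721 = +0.143661;  D = -0.064651+0.128292i
d^4_{4,0}: single k=0 term ⇒ +0.027807;  D = +0.022593+0.016211i
Y_4^{m'}(θ=1.6325,φ=2.7141) and Σ D·Y over m':
  (+0.0226-0.0162i)·(-0.0609+0.4349i)  (+0.0647+0.1283i)·(+0.0218+0.0736i)  (-0.3806+0.1224i)·(-0.2129-0.2448i)  (-0.0871-0.5550i)·(-0.0788-0.0359i)  (+0.0796+0.0000i)·(+0.3053+0.0000i)  (+0.0871-0.5550i)·(+0.0788-0.0359i)  (-0.3806-0.1224i)·(-0.2129+0.2448i)  (-0.0647+0.1283i)·(-0.0218+0.0736i)  (+0.0226+0.0162i)·(-0.0609-0.4349i)
Y_4^0(R⁻¹ n̂) = +0.215435+0.000000i

Re=0.2154 Im=0.0000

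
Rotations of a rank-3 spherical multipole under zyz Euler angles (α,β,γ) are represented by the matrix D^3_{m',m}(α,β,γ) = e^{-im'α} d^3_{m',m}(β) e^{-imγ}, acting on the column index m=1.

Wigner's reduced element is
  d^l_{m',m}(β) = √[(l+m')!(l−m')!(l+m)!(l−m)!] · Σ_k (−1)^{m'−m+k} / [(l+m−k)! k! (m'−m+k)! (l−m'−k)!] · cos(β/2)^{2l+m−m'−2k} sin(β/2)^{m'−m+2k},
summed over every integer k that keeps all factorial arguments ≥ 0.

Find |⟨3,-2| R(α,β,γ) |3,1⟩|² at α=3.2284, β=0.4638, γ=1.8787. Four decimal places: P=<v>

P=0.0047

D^3_{-2,1}(3.2284,0.4638,1.8787) = e^{-i·-2·3.2284}·d^3_{-2,1}(0.4638)·e^{-i·1·1.8787}. Compute d first:
c=cos(0.4638/2)=0.973231, s=sin(0.4638/2)=0.229827; N=√[1·120·24·2]=75.894664
The bounds max(0,m−m')=3 and min(l+m,l−m')=4 give 2 terms
  k=3: (−1)^0·75.8947/(12)·0.9732^3·0.2298^3 = +0.070775
  k=4: (−1)^1·75.8947/(24)·0.9732^1·0.2298^5 = -0.001973
d^3_{-2,1}(0.4638) = +0.070775 -0.001973 = +0.068802
|D^3_{-2,1}|² = |d^3_{-2,1}(β)|² = (+0.068802)² = 0.004734 (the z-rotation phases have unit modulus)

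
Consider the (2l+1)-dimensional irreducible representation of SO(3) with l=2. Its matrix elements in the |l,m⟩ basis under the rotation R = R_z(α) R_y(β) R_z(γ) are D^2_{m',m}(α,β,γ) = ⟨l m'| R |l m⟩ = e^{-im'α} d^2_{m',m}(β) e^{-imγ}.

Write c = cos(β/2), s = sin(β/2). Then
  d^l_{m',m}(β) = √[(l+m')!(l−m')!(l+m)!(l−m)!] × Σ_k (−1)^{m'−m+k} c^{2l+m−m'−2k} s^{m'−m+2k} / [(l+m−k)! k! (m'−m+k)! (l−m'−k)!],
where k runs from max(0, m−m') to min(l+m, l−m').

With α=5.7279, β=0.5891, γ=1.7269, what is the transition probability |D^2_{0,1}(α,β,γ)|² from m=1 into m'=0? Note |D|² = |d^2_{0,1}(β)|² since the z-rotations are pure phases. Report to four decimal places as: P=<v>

D^2_{0,1}(5.7279,0.5891,1.7269) = e^{-i·0·5.7279}·d^2_{0,1}(0.5891)·e^{-i·1·1.7269}. Compute d first:
c=cos(0.5891/2)=0.956933, s=sin(0.5891/2)=0.290309; N=√[2·2·6·1]=4.898979
Admissible k: 1..2 (factorial args all ≥0)
  k=1: (−1)^0·4.8990/(2)·0.9569^3·0.2903^1 = +0.623133
  k=2: (−1)^1·4.8990/(2)·0.9569^1·0.2903^3 = -0.057351
d^2_{0,1}(0.5891) = +0.623133 -0.057351 = +0.565782
|D^2_{0,1}|² = |d^2_{0,1}(β)|² = (+0.565782)² = 0.320110 (the z-rotation phases have unit modulus)

P=0.3201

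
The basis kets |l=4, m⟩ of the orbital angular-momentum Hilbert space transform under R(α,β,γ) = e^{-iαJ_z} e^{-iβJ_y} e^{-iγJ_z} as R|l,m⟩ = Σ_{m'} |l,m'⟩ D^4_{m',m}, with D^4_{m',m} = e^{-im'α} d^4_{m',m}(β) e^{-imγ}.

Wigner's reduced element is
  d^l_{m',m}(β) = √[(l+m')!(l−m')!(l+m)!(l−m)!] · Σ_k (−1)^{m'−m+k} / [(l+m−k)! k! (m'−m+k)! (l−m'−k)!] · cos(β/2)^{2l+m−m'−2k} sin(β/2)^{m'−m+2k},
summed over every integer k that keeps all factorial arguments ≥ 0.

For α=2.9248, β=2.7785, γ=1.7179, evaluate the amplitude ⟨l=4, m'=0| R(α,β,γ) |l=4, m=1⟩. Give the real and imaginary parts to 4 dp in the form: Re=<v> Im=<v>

Re=0.0848 Im=0.5723

Split into d^4_{0,1}(β=2.7785) × two z-phases.
With c≡cos(β/2)=0.180551 and s≡sin(β/2)=0.983566, N=[24·24·120·6]^{1/2}=643.987578
k: max(0,(1)−(0))=1 … min(4+(1),4−(0))=4
  k=1: (−1)^0·643.9876/(144)·0.1806^7·0.9836^1 = +0.000028
  k=2: (−1)^1·643.9876/(24)·0.1806^5·0.9836^3 = -0.004899
  k=3: (−1)^2·643.9876/(24)·0.1806^3·0.9836^5 = +0.145372
  k=4: (−1)^3·643.9876/(144)·0.1806^1·0.9836^7 = -0.719015
d^4_{0,1}(2.7785) = +0.000028 -0.004899 +0.145372 -0.719015 = -0.578514
Phases: e^{-i·(0)·2.9248}=+1.000000+0.000000i, e^{-i·(1)·1.7179}=-0.146574-0.989200i ⇒ D=+0.084795+0.572266i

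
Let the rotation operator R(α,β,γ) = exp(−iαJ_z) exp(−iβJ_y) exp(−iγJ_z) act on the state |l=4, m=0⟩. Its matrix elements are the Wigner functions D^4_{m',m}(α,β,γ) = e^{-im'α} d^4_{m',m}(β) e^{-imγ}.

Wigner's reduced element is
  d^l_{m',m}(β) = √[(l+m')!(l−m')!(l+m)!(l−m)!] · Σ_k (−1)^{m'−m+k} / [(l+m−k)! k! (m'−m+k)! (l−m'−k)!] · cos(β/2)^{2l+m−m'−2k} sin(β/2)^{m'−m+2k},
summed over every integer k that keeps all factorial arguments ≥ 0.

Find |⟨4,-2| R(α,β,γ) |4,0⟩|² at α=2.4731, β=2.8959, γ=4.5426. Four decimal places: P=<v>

P=0.0171

First d^4_{-2,0}(β=2.8959), then the phase factors e^{-i(-2)α} and e^{-i(0)γ}:
Half-angle: c=0.122538, s=0.992464. N=√(2·720·24·24)=910.735966
Admissible k: 2..4 (factorial args all ≥0)
  k=2: (−1)^0·910.7360/(96)·0.1225^6·0.9925^2 = +0.000032
  k=3: (−1)^1·910.7360/(36)·0.1225^4·0.9925^4 = -0.005534
  k=4: (−1)^2·910.7360/(96)·0.1225^2·0.9925^6 = +0.136128
d^4_{-2,0}(2.8959) = +0.000032 -0.005534 +0.136128 = +0.130626
|D^4_{-2,0}|² = |d^4_{-2,0}(β)|² = (+0.130626)² = 0.017063 (the z-rotation phases have unit modulus)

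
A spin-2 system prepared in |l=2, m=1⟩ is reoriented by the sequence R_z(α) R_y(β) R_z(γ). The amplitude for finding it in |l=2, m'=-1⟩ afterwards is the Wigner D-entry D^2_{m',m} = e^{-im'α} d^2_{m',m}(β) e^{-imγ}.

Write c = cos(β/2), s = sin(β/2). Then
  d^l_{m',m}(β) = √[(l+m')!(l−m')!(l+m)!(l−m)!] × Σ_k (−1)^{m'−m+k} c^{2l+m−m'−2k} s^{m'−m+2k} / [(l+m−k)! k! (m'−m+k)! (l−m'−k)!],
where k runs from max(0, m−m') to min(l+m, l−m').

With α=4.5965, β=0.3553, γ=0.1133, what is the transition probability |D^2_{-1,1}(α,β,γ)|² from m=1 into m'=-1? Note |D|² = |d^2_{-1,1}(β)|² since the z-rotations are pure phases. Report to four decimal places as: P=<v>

P=0.0081

D^2_{-1,1}(4.5965,0.3553,0.1133) = e^{-i·-1·4.5965}·d^2_{-1,1}(0.3553)·e^{-i·1·0.1133}. Compute d first:
c=cos(0.3553/2)=0.984262, s=sin(0.3553/2)=0.176717; N=√[1·6·6·1]=6.000000
The bounds max(0,m−m')=2 and min(l+m,l−m')=3 give 2 terms
  k=2: (−1)^0·6.0000/(2)·0.9843^2·0.1767^2 = +0.090761
  k=3: (−1)^1·6.0000/(6)·0.9843^0·0.1767^4 = -0.000975
d^2_{-1,1}(0.3553) = +0.090761 -0.000975 = +0.089786
|D^2_{-1,1}|² = |d^2_{-1,1}(β)|² = (+0.089786)² = 0.008061 (the z-rotation phases have unit modulus)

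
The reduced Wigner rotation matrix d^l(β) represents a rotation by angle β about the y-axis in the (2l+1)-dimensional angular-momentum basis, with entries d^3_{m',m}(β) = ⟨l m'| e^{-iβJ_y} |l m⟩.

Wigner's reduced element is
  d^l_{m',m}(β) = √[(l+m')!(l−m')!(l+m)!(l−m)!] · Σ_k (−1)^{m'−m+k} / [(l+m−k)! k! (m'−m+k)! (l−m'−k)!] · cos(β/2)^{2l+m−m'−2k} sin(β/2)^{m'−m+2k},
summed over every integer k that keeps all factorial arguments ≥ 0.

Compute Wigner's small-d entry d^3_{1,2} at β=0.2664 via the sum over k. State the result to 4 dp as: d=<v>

d=0.3873

d^3_{1,2}(β=0.2664) via Wigner's sum:
Half-angle: c=0.991142, s=0.132806. N=√(24·2·120·1)=75.894664
The bounds max(0,m−m')=1 and min(l+m,l−m')=2 give 2 terms
  k=1: (−1)^0·75.8947/(24)·0.9911^5·0.1328^1 = +0.401697
  k=2: (−1)^1·75.8947/(12)·0.9911^3·0.1328^3 = -0.014424
d^3_{1,2}(0.2664) = +0.401697 -0.014424 = +0.387273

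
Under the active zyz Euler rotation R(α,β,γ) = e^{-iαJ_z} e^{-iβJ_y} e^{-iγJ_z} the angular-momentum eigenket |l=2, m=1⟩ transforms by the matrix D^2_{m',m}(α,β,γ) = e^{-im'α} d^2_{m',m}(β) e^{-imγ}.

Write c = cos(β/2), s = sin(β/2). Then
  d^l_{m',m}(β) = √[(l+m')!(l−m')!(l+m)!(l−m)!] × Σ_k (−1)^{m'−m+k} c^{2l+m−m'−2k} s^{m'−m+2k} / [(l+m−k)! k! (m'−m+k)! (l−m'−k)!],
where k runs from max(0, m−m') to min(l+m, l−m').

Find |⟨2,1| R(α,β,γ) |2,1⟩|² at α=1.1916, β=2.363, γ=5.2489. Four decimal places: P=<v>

D^2_{1,1}(1.1916,2.363,5.2489) = e^{-i·1·1.1916}·d^2_{1,1}(2.363)·e^{-i·1·5.2489}. Compute d first:
c=cos(2.363/2)=0.379537, s=sin(2.363/2)=0.925176; N=√[6·1·6·1]=6.000000
The bounds max(0,m−m')=0 and min(l+m,l−m')=1 give 2 terms
  k=0: (−1)^0·6.0000/(6)·0.3795^4·0.9252^0 = +0.020750
  k=1: (−1)^1·6.0000/(2)·0.3795^2·0.9252^2 = -0.369896
d^2_{1,1}(2.363) = +0.020750 -0.369896 = -0.349146
|D^2_{1,1}|² = |d^2_{1,1}(β)|² = (-0.349146)² = 0.121903 (the z-rotation phases have unit modulus)

P=0.1219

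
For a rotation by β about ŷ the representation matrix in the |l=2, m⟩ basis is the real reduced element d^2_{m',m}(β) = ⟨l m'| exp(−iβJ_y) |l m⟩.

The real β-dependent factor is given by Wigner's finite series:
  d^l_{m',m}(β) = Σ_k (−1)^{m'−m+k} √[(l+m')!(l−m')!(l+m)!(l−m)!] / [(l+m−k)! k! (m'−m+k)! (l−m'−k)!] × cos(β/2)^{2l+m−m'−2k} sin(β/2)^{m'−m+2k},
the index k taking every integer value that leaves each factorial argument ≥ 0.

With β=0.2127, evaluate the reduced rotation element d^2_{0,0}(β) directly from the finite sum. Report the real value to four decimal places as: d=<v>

d=0.9332

d^2_{0,0}(β=0.2127) via Wigner's sum:
With c≡cos(β/2)=0.994350 and s≡sin(β/2)=0.106150, N=[2·2·2·2]^{1/2}=4.000000
k∈{0,1,2} keeps every argument non-negative
  k=0: (−1)^0·4.0000/(4)·0.9944^4·0.1061^0 = +0.977591
  k=1: (−1)^1·4.0000/(1)·0.9944^2·0.1061^2 = -0.044563
  k=2: (−1)^2·4.0000/(4)·0.9944^0·0.1061^4 = +0.000127
d^2_{0,0}(0.2127) = +0.977591 -0.044563 +0.000127 = +0.933155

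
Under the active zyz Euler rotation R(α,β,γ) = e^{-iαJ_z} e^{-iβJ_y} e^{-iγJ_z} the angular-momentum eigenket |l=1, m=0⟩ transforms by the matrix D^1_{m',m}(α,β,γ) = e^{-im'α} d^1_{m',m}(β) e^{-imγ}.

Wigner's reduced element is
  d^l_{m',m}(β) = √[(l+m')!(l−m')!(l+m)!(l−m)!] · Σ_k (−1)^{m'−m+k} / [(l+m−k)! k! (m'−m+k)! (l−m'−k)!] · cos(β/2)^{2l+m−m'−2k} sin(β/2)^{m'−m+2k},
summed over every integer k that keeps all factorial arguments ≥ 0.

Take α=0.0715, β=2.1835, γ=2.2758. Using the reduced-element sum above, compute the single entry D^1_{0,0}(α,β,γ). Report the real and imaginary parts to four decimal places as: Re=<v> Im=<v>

D^1_{0,0}(0.0715,2.1835,2.2758) = e^{-i·0·0.0715}·d^1_{0,0}(2.1835)·e^{-i·0·2.2758}. Compute d first:
With c≡cos(β/2)=0.460933 and s≡sin(β/2)=0.887435, N=[1·1·1·1]^{1/2}=1.000000
Admissible k: 0..1 (factorial args all ≥0)
  k=0: (−1)^0·1.0000/(1)·0.4609^2·0.8874^0 = +0.212459
  k=1: (−1)^1·1.0000/(1)·0.4609^0·0.8874^2 = -0.787541
d^1_{0,0}(2.1835) = +0.212459 -0.787541 = -0.575081
Attach z-rotation phases: D = e^{-i(0)(0.0715)}·(-0.575081)·e^{-i(0)(2.2758)} = -0.575081+0.000000i

Re=-0.5751 Im=0.0000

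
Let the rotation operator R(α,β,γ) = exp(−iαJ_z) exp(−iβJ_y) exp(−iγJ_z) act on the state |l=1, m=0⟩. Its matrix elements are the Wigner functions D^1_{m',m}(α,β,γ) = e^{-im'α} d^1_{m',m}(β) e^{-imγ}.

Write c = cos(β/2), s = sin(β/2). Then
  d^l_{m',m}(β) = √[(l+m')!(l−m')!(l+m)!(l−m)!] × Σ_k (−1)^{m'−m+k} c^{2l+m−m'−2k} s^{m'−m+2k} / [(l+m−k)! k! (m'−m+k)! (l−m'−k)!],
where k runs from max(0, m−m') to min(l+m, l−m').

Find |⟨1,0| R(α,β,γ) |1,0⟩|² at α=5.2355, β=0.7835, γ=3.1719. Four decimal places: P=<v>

D^1_{0,0}(5.2355,0.7835,3.1719) = e^{-i·0·5.2355}·d^1_{0,0}(0.7835)·e^{-i·0·3.1719}. Compute d first:
Half-angle: c=0.924242, s=0.381806. N=√(1·1·1·1)=1.000000
The bounds max(0,m−m')=0 and min(l+m,l−m')=1 give 2 terms
  k=0: (−1)^0·1.0000/(1)·0.9242^2·0.3818^0 = +0.854224
  k=1: (−1)^1·1.0000/(1)·0.9242^0·0.3818^2 = -0.145776
d^1_{0,0}(0.7835) = +0.854224 -0.145776 = +0.708448
|D^1_{0,0}|² = |d^1_{0,0}(β)|² = (+0.708448)² = 0.501898 (the z-rotation phases have unit modulus)

P=0.5019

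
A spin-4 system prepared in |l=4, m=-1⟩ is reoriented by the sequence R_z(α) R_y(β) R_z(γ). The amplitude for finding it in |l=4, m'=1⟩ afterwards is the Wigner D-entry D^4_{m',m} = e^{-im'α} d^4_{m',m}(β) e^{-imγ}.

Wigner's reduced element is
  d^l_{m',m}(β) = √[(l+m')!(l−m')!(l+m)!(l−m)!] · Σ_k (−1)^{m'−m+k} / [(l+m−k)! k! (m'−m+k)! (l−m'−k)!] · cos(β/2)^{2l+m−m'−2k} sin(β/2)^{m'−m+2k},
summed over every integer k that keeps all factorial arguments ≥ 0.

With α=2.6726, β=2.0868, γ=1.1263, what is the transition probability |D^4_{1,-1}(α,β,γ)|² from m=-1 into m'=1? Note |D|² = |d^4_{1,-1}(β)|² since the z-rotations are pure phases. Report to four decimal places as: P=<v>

First d^4_{1,-1}(β=2.0868), then the phase factors e^{-i(1)α} and e^{-i(-1)γ}:
c=cos(2.0868/2)=0.503285, s=sin(2.0868/2)=0.864120; N=√[120·6·6·120]=720.000000
The bounds max(0,m−m')=0 and min(l+m,l−m')=3 give 4 terms
  k=0: (−1)^2·720.0000/(72)·0.5033^6·0.8641^2 = +0.121348
  k=1: (−1)^3·720.0000/(24)·0.5033^4·0.8641^4 = -1.073185
  k=2: (−1)^4·720.0000/(48)·0.5033^2·0.8641^6 = +1.581849
  k=3: (−1)^5·720.0000/(720)·0.5033^0·0.8641^8 = -0.310881
d^4_{1,-1}(2.0868) = +0.121348 -1.073185 +1.581849 -0.310881 = +0.319131
|D^4_{1,-1}|² = |d^4_{1,-1}(β)|² = (+0.319131)² = 0.101845 (the z-rotation phases have unit modulus)

P=0.1018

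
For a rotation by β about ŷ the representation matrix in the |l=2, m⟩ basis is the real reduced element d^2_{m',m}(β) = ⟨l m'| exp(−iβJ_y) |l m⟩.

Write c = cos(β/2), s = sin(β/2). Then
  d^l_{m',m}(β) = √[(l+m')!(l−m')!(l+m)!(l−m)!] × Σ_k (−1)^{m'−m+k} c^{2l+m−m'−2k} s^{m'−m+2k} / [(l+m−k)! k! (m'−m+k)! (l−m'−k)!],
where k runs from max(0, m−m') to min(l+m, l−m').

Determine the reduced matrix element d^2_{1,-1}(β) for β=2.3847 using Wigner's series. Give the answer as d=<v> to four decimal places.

d=-0.3920

d^2_{1,-1}(β=2.3847) via Wigner's sum:
With c≡cos(β/2)=0.369477 and s≡sin(β/2)=0.929240, N=[6·1·1·6]^{1/2}=6.000000
k: max(0,(-1)−(1))=0 … min(2+(-1),2−(1))=1
  k=0: (−1)^2·6.0000/(2)·0.3695^2·0.9292^2 = +0.353632
  k=1: (−1)^3·6.0000/(6)·0.3695^0·0.9292^4 = -0.745609
d^2_{1,-1}(2.3847) = +0.353632 -0.745609 = -0.391977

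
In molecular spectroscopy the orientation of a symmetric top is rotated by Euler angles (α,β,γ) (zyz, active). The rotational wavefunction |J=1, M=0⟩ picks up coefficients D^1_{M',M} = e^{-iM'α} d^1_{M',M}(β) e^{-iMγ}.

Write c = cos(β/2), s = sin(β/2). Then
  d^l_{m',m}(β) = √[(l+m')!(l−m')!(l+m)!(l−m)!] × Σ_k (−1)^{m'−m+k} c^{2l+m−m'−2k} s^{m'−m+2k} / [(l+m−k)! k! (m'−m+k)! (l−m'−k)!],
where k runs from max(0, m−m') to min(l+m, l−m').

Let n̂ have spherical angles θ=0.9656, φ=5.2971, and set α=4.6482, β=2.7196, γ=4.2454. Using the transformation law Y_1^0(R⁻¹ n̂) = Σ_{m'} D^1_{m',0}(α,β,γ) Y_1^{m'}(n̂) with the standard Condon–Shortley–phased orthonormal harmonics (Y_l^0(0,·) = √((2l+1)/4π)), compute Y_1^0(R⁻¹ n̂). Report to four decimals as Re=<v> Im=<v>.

Re=-0.1225 Im=0.0000

Need the full column D^1_{m',0} for m'=−1..1 at α=4.6482, β=2.7196, γ=4.2454.
cos(β/2)=0.209434, sin(β/2)=0.977823
d^1_{-1,0}: single k=1 term ⇒ +0.289616;  D = -0.018577-0.289020i
d^1_{0,0}: k∈[0..1] ⇒ +0.043863 -0.956137 = -0.912275;  D = -0.912275+0.000000i
d^1_{1,0}: single k=0 term ⇒ -0.289616;  D = +0.018577-0.289020i
Y_1^{m'}(θ=0.9656,φ=5.2971) and Σ D·Y over m':
  (-0.0186-0.2890i)·(+0.1568+0.2369i)  (-0.9123+0.0000i)·(+0.2780+0.0000i)  (+0.0186-0.2890i)·(-0.1568+0.2369i)
Y_1^0(R⁻¹ n̂) = -0.122465+0.000000i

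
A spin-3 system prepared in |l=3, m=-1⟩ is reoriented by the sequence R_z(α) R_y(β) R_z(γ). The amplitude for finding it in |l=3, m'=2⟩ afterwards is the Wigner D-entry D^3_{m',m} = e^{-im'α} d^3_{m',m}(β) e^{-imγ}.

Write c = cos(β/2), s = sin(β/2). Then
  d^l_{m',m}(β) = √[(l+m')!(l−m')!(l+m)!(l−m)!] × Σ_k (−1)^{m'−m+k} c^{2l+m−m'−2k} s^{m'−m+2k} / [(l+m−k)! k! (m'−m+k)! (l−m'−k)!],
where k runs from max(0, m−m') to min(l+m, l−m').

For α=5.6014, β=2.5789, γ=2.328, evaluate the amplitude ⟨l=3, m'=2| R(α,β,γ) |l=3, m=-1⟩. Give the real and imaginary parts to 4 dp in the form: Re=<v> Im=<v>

Split into d^3_{2,-1}(β=2.5789) × two z-phases.
With c≡cos(β/2)=0.277649 and s≡sin(β/2)=0.960683, N=[120·1·2·24]^{1/2}=75.894664
k: max(0,(-1)−(2))=0 … min(3+(-1),3−(2))=1
  k=0: (−1)^3·75.8947/(12)·0.2776^3·0.9607^3 = -0.120022
  k=1: (−1)^4·75.8947/(24)·0.2776^1·0.9607^5 = +0.718449
d^3_{2,-1}(2.5789) = -0.120022 +0.718449 = +0.598427
D = (+0.205746+0.978605i)·(+0.598427)·(-0.686892+0.726760i) = -0.510181-0.312779i

Re=-0.5102 Im=-0.3128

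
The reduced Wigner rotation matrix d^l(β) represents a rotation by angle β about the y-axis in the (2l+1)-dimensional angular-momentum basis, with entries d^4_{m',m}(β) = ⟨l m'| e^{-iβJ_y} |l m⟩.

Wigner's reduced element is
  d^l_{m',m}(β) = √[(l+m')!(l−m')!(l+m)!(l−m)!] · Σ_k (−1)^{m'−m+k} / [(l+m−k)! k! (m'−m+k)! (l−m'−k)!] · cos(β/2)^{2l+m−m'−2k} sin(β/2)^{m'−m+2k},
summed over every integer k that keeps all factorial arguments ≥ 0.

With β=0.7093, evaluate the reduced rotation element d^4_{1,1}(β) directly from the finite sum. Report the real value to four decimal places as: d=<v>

d^4_{1,1}(β=0.7093) via Wigner's sum:
With c≡cos(β/2)=0.937768 and s≡sin(β/2)=0.347262, N=[120·6·120·6]^{1/2}=720.000000
k∈{0,1,2,3} keeps every argument non-negative
  k=0: (−1)^0·720.0000/(720)·0.9378^8·0.3473^0 = +0.598086
  k=1: (−1)^1·720.0000/(48)·0.9378^6·0.3473^2 = -1.230209
  k=2: (−1)^2·720.0000/(24)·0.9378^4·0.3473^4 = +0.337391
  k=3: (−1)^3·720.0000/(72)·0.9378^2·0.3473^6 = -0.015422
d^4_{1,1}(0.7093) = +0.598086 -1.230209 +0.337391 -0.015422 = -0.310154

d=-0.3102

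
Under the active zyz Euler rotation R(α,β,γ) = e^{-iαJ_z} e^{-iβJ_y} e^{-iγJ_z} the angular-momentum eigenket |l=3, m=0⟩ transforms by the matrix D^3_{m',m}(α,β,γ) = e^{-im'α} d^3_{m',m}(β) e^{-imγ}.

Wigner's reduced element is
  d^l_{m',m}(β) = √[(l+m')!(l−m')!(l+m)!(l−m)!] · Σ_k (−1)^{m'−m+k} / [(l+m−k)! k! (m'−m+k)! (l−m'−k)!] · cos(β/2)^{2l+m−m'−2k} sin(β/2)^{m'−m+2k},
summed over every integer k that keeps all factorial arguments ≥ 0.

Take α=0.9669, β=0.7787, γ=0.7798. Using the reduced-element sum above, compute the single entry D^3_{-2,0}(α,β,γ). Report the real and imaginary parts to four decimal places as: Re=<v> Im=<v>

Split into d^3_{-2,0}(β=0.7787) × two z-phases.
c=cos(0.7787/2)=0.925156, s=sin(0.7787/2)=0.379587; N=√[1·120·6·6]=65.726707
k∈{2,3} keeps every argument non-negative
  k=2: (−1)^0·65.7267/(12)·0.9252^4·0.3796^2 = +0.578154
  k=3: (−1)^1·65.7267/(12)·0.9252^2·0.3796^4 = -0.097328
d^3_{-2,0}(0.7787) = +0.578154 -0.097328 = +0.480826
Phases: e^{-i·(-2)·0.9669}=-0.355084+0.934834i, e^{-i·(0)·0.7798}=+1.000000+0.000000i ⇒ D=-0.170734+0.449493i

Re=-0.1707 Im=0.4495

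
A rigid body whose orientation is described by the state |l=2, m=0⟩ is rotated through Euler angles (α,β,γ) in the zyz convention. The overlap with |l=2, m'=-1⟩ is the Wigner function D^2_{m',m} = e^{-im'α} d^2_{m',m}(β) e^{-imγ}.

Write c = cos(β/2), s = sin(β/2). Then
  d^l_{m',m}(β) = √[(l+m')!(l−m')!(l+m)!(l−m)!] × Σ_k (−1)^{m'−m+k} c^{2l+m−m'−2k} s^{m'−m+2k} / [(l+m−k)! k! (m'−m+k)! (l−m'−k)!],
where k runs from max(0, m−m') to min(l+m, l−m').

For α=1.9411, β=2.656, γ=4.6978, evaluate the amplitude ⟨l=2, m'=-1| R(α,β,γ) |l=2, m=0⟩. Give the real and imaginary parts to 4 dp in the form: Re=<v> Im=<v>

D^2_{-1,0}(1.9411,2.656,4.6978) = e^{-i·-1·1.9411}·d^2_{-1,0}(2.656)·e^{-i·0·4.6978}. Compute d first:
With c≡cos(β/2)=0.240418 and s≡sin(β/2)=0.970669, N=[1·6·2·2]^{1/2}=4.898979
The bounds max(0,m−m')=1 and min(l+m,l−m')=2 give 2 terms
  k=1: (−1)^0·4.8990/(2)·0.2404^3·0.9707^1 = +0.033041
  k=2: (−1)^1·4.8990/(2)·0.2404^1·0.9707^3 = -0.538588
d^2_{-1,0}(2.656) = +0.033041 -0.538588 = -0.505547
Phases: e^{-i·(-1)·1.9411}=-0.361899+0.932217i, e^{-i·(0)·4.6978}=+1.000000+0.000000i ⇒ D=+0.182957-0.471280i

Re=0.1830 Im=-0.4713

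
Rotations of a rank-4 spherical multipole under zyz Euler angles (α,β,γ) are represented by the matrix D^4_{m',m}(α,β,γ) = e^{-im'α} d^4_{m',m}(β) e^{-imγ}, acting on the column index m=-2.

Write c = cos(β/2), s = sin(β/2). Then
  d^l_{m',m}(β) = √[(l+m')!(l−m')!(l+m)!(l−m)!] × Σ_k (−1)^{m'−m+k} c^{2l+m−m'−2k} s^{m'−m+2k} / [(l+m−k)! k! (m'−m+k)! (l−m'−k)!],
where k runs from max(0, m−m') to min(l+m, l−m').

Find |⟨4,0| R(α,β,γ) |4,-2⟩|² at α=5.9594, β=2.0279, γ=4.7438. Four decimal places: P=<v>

Split into d^4_{0,-2}(β=2.0279) × two z-phases.
c=cos(2.0279/2)=0.528512, s=sin(2.0279/2)=0.848926; N=√[24·24·2·720]=910.735966
Admissible k: 0..2 (factorial args all ≥0)
  k=0: (−1)^2·910.7360/(96)·0.5285^6·0.8489^2 = +0.149001
  k=1: (−1)^3·910.7360/(36)·0.5285^4·0.8489^4 = -1.025150
  k=2: (−1)^4·910.7360/(96)·0.5285^2·0.8489^6 = +0.991858
d^4_{0,-2}(2.0279) = +0.149001 -1.025150 +0.991858 = +0.115708
|D^4_{0,-2}|² = |d^4_{0,-2}(β)|² = (+0.115708)² = 0.013388 (the z-rotation phases have unit modulus)

P=0.0134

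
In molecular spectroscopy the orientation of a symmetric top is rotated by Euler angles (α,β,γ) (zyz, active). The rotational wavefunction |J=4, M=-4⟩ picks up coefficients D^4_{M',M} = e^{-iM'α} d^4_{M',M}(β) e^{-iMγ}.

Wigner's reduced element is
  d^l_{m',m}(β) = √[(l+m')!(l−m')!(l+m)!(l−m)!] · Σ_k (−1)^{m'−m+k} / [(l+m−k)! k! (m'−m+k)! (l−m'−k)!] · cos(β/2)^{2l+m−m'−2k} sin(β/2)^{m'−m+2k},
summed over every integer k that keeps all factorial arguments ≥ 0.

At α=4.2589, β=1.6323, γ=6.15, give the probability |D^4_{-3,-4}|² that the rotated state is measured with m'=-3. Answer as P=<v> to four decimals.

P=0.0213

Split into d^4_{-3,-4}(β=1.6323) × two z-phases.
With c≡cos(β/2)=0.685031 and s≡sin(β/2)=0.728514, N=[1·5040·1·40320]^{1/2}=14255.272709
Admissible k: 0..0 (factorial args all ≥0)
  k=0: (−1)^1·14255.2727/(5040)·0.6850^7·0.7285^1 = -0.145866
d^4_{-3,-4}(1.6323) = -0.145866
|D^4_{-3,-4}|² = |d^4_{-3,-4}(β)|² = (-0.145866)² = 0.021277 (the z-rotation phases have unit modulus)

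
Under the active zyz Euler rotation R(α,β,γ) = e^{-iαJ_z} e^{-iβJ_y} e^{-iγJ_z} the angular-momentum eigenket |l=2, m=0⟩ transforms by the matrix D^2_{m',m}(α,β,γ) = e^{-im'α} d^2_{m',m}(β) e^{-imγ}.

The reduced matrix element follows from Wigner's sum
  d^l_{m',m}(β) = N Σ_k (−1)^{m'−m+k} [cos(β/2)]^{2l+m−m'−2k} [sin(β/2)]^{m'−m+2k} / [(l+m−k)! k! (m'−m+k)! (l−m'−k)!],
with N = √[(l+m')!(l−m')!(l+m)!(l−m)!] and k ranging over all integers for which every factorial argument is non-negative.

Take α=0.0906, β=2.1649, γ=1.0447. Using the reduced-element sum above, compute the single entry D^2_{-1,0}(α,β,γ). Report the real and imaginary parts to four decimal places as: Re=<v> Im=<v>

D^2_{-1,0}(0.0906,2.1649,1.0447) = e^{-i·-1·0.0906}·d^2_{-1,0}(2.1649)·e^{-i·0·1.0447}. Compute d first:
Half-angle: c=0.469166, s=0.883110. N=√(1·6·2·2)=4.898979
Admissible k: 1..2 (factorial args all ≥0)
  k=1: (−1)^0·4.8990/(2)·0.4692^3·0.8831^1 = +0.223393
  k=2: (−1)^1·4.8990/(2)·0.4692^1·0.8831^3 = -0.791492
d^2_{-1,0}(2.1649) = +0.223393 -0.791492 = -0.568099
Attach z-rotation phases: D = e^{-i(-1)(0.0906)}·(-0.568099)·e^{-i(0)(1.0447)} = -0.565769-0.051399i

Re=-0.5658 Im=-0.0514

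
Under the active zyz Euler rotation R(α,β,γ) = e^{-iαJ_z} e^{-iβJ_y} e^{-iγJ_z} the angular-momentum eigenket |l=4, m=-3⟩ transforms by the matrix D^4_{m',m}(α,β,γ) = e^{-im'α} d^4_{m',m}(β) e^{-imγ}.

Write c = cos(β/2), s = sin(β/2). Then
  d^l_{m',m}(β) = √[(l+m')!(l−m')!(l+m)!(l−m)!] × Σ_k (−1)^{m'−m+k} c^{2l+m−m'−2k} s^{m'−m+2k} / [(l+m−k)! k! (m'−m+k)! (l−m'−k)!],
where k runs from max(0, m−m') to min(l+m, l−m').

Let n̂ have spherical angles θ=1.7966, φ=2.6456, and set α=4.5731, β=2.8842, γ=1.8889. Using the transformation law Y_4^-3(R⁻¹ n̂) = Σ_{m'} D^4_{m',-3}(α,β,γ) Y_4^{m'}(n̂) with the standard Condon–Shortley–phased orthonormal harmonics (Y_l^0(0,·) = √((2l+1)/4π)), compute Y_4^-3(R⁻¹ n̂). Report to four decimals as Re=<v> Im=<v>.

Need the full column D^4_{m',-3} for m'=−4..4 at α=4.5731, β=2.8842, γ=1.8889.
cos(β/2)=0.128341, sin(β/2)=0.991730
d^4_{-4,-3}: single k=1 term ⇒ +0.000002;  D = +0.000001-0.000001i
d^4_{-3,-3}: k∈[0..1] ⇒ +0.000000 -0.000031 = -0.000031;  D = -0.000026-0.000016i
d^4_{-2,-3}: k∈[0..1] ⇒ -0.000002 +0.000381 = +0.000379;  D = -0.000237+0.000296i
d^4_{-1,-3}: k∈[0..1] ⇒ +0.000035 -0.003472 = -0.003437;  D = +0.002357+0.002501i
d^4_{0,-3}: k∈[0..1] ⇒ -0.000402 +0.023996 = +0.023594;  D = +0.019250-0.013641i
d^4_{1,-3}: k∈[0..1] ⇒ +0.003472 -0.124384 = -0.120912;  D = -0.055534-0.107405i
d^4_{2,-3}: k∈[0..1] ⇒ -0.022764 +0.453091 = +0.430326;  D = -0.405992+0.142659i
d^4_{3,-3}: k∈[0..1] ⇒ +0.109696 -0.935724 = -0.826028;  D = +0.162988+0.809788i
d^4_{4,-3}: single k=0 term ⇒ -0.342504;  D = -0.341902+0.020309i
Y_4^{m'}(θ=1.7966,φ=2.6456) and Σ D·Y over m':
  (+0.0000-0.0000i)·(-0.1603+0.3657i)  (-0.0000-0.0000i)·(+0.0215+0.2585i)  (-0.0002+0.0003i)·(-0.1128-0.1727i)  (+0.0024+0.0025i)·(-0.2405-0.1301i)  (+0.0193-0.0136i)·(+0.1676+0.0000i)  (-0.0555-0.1074i)·(+0.2405-0.1301i)  (-0.4060+0.1427i)·(-0.1128+0.1727i)  (+0.1630+0.8098i)·(-0.0215+0.2585i)  (-0.3419+0.0203i)·(-0.1603-0.3657i)
Y_4^-3(R⁻¹ n̂) = -0.153716+0.038537i

Re=-0.1537 Im=0.0385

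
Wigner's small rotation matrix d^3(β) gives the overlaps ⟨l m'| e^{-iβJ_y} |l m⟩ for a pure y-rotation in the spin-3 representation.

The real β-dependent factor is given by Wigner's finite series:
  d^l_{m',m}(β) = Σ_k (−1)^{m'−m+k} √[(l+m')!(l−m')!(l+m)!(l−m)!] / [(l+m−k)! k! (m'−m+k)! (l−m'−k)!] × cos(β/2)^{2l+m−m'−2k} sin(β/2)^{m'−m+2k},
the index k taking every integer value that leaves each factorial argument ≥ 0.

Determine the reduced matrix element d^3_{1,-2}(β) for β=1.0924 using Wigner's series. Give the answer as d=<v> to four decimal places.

d^3_{1,-2}(β=1.0924) via Wigner's sum:
With c≡cos(β/2)=0.854505 and s≡sin(β/2)=0.519444, N=[24·2·1·120]^{1/2}=75.894664
Admissible k: 0..1 (factorial args all ≥0)
  k=0: (−1)^3·75.8947/(12)·0.8545^3·0.5194^3 = -0.553081
  k=1: (−1)^4·75.8947/(24)·0.8545^1·0.5194^5 = +0.102190
d^3_{1,-2}(1.0924) = -0.553081 +0.102190 = -0.450892

d=-0.4509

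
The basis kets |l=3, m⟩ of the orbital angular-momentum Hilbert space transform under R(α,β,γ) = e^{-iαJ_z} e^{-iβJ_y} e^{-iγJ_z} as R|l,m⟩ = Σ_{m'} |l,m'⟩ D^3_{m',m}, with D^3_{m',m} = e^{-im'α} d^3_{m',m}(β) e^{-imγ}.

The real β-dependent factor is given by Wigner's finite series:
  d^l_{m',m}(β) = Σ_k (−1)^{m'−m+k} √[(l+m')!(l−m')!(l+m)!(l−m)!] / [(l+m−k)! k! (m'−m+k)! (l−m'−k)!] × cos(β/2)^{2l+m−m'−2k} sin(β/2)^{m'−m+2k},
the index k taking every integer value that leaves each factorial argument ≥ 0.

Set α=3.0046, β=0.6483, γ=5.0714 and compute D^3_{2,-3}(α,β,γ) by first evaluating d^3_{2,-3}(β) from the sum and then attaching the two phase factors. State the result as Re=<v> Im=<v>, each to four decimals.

D^3_{2,-3}(3.0046,0.6483,5.0714) = e^{-i·2·3.0046}·d^3_{2,-3}(0.6483)·e^{-i·-3·5.0714}. Compute d first:
c=cos(0.6483/2)=0.947922, s=sin(0.6483/2)=0.318503; N=√[120·1·1·720]=293.938769
The bounds max(0,m−m')=0 and min(l+m,l−m')=0 give 1 term
  k=0: (−1)^5·293.9388/(120)·0.9479^1·0.3185^5 = -0.007611
d^3_{2,-3}(0.6483) = -0.007611
Phases: e^{-i·(2)·3.0046}=+0.962700+0.270570i, e^{-i·(-3)·5.0714}=-0.880556+0.473943i ⇒ D=+0.007427-0.001659i

Re=0.0074 Im=-0.0017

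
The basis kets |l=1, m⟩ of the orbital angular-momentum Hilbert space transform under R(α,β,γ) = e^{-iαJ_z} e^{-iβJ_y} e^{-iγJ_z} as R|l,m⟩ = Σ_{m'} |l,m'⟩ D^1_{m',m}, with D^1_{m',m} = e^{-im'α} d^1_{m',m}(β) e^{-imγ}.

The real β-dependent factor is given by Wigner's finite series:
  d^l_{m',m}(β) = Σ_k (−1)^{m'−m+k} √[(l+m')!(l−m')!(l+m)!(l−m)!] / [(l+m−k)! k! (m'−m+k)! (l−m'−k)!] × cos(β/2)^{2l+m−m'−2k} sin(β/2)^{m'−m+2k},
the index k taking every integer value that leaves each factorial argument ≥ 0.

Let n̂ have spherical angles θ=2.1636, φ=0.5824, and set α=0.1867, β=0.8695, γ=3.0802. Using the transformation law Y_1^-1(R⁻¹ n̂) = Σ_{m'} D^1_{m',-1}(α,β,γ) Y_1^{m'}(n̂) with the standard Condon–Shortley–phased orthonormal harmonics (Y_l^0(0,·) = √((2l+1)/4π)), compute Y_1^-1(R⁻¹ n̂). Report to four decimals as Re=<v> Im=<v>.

Need the full column D^1_{m',-1} for m'=−1..1 at α=0.1867, β=0.8695, γ=3.0802.
cos(β/2)=0.906975, sin(β/2)=0.421184
d^1_{-1,-1}: single k=0 term ⇒ +0.822604;  D = -0.816155-0.102809i
d^1_{0,-1}: single k=0 term ⇒ -0.540234;  D = +0.539216-0.033146i
d^1_{1,-1}: single k=0 term ⇒ +0.177396;  D = -0.171964+0.043560i
Y_1^{m'}(θ=2.1636,φ=0.5824) and Σ D·Y over m':
  (-0.8162-0.1028i)·(+0.2393-0.1576i)  (+0.5392-0.0331i)·(-0.2730+0.0000i)  (-0.1720+0.0436i)·(-0.2393-0.1576i)
Y_1^-1(R⁻¹ n̂) = -0.310691+0.129757i

Re=-0.3107 Im=0.1298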